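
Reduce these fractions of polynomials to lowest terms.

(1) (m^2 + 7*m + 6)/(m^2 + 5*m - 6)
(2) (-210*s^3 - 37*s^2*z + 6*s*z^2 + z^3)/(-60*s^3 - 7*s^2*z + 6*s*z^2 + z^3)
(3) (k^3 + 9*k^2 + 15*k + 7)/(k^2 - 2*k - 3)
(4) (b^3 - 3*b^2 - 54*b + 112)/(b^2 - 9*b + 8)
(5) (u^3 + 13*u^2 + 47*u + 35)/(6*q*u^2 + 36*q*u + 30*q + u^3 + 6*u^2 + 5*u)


(1) = (m + 1)/(m - 1)
(2) = (-42*s^2 + s*z + z^2)/(-12*s^2 + s*z + z^2)
(3) = (k^2 + 8*k + 7)/(k - 3)
(4) = (b^2 + 5*b - 14)/(b - 1)
(5) = (u + 7)/(6*q + u)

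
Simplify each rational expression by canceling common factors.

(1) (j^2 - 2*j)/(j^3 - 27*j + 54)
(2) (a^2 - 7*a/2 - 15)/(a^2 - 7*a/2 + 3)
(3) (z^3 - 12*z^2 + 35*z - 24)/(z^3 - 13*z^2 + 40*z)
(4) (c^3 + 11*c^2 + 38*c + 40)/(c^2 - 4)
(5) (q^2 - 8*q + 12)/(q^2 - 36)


(1) = (j^2 - 2*j)/(j^3 - 27*j + 54)
(2) = (2*a^2 - 7*a - 30)/(2*a^2 - 7*a + 6)
(3) = (z^2 - 4*z + 3)/(z^2 - 5*z)
(4) = (c^2 + 9*c + 20)/(c - 2)
(5) = (q - 2)/(q + 6)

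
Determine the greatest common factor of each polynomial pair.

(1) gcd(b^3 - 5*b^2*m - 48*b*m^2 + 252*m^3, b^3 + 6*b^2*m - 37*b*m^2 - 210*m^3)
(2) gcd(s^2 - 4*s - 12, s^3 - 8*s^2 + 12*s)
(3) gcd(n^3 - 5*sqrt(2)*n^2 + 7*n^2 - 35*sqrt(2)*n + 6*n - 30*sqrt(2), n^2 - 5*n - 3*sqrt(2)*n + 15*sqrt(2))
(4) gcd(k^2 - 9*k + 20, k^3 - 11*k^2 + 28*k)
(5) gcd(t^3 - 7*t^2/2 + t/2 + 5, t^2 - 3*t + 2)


(1) = b^2 + b*m - 42*m^2
(2) = s - 6
(3) = 1
(4) = k - 4
(5) = t - 2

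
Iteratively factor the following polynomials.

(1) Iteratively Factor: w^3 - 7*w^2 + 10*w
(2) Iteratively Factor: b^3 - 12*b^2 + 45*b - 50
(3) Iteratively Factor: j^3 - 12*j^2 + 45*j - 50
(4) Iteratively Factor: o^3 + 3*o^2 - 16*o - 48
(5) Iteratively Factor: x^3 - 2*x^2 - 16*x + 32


(1) = (w)*(w^2 - 7*w + 10) = w*(w - 5)*(w - 2)
(2) = (b - 5)*(b^2 - 7*b + 10) = (b - 5)^2*(b - 2)
(3) = (j - 5)*(j^2 - 7*j + 10) = (j - 5)*(j - 2)*(j - 5)
(4) = (o + 3)*(o^2 - 16) = (o - 4)*(o + 3)*(o + 4)
(5) = (x - 2)*(x^2 - 16) = (x - 4)*(x - 2)*(x + 4)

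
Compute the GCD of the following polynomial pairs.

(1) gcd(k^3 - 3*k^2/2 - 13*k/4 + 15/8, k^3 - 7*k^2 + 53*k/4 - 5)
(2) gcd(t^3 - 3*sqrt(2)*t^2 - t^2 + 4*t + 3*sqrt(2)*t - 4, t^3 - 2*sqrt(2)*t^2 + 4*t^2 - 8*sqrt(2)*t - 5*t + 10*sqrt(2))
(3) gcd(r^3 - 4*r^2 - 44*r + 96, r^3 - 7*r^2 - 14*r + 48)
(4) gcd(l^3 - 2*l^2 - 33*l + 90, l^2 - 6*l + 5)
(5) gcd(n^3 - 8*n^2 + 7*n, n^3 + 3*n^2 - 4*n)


(1) = gcd((k - 5/2)*(k - 1/2)*(k + 3/2), (k - 4)*(k - 5/2)*(k - 1/2)) = k^2 - 3*k + 5/4
(2) = gcd((t - 1)*(t - 2*sqrt(2))*(t - sqrt(2)), (t - 1)*(t + 5)*(t - 2*sqrt(2))) = t^2 + t*(-2*sqrt(2) - 1) + 2*sqrt(2)
(3) = r^2 - 10*r + 16
(4) = gcd((l - 5)*(l - 3)*(l + 6), (l - 5)*(l - 1)) = l - 5
(5) = n^2 - n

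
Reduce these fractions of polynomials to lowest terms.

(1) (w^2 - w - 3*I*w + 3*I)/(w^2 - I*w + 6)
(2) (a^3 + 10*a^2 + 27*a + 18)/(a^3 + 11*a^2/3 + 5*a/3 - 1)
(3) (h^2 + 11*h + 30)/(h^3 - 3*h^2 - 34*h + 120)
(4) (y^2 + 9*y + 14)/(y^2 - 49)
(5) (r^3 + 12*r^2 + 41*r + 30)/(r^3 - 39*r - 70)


(1) = (w - 1)/(w + 2*I)
(2) = (3*a + 18)/(3*a - 1)
(3) = (h + 5)/(h^2 - 9*h + 20)
(4) = (y + 2)/(y - 7)
(5) = (r^2 + 7*r + 6)/(r^2 - 5*r - 14)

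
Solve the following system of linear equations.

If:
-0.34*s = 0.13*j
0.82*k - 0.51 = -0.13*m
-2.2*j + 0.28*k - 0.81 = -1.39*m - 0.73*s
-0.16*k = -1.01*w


Then:
j = 1.87287478211669 - 21.61194639386*w
k = 6.3125*w
m = 3.92307692307692 - 39.8173076923077*w
s = 8.2633912682406*w - 0.716099181397556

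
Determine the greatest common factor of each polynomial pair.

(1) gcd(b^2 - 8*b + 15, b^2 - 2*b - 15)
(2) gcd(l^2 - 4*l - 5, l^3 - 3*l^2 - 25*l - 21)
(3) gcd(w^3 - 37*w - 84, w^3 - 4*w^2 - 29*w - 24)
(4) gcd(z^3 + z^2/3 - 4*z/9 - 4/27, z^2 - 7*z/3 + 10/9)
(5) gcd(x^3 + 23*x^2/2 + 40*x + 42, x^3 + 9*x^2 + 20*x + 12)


(1) = gcd((b - 5)*(b - 3), (b - 5)*(b + 3)) = b - 5
(2) = l + 1
(3) = w + 3
(4) = gcd((z - 2/3)*(z + 1/3)*(z + 2/3), (z - 5/3)*(z - 2/3)) = z - 2/3
(5) = x^2 + 8*x + 12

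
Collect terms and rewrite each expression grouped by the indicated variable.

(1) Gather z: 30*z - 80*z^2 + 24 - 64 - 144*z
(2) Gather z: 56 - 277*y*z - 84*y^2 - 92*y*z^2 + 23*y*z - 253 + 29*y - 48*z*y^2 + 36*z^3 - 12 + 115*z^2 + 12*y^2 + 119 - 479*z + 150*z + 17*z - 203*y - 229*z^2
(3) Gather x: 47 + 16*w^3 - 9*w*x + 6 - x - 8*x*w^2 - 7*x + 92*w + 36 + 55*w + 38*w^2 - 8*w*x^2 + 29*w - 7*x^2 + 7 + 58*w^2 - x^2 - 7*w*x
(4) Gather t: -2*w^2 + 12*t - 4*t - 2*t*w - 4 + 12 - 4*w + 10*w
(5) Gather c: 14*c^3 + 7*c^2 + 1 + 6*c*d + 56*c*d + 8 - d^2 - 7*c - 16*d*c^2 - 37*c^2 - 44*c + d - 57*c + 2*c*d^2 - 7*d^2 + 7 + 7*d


(1) = -80*z^2 - 114*z - 40
(2) = -72*y^2 - 174*y + 36*z^3 + z^2*(-92*y - 114) + z*(-48*y^2 - 254*y - 312) - 90
(3) = 16*w^3 + 96*w^2 + 176*w + x^2*(-8*w - 8) + x*(-8*w^2 - 16*w - 8) + 96
(4) = t*(8 - 2*w) - 2*w^2 + 6*w + 8
(5) = 14*c^3 + c^2*(-16*d - 30) + c*(2*d^2 + 62*d - 108) - 8*d^2 + 8*d + 16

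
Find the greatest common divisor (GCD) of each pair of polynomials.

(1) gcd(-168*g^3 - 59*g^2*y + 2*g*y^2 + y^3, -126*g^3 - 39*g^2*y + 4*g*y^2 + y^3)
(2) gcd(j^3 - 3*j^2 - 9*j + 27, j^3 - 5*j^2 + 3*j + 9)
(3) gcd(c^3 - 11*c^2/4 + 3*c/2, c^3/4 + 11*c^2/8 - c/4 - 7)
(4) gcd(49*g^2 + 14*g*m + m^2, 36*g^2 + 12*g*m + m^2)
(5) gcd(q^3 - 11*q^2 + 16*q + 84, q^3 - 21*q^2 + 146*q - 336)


(1) = 21*g^2 + 10*g*y + y^2
(2) = gcd((j - 3)^2*(j + 3), (j - 3)^2*(j + 1)) = j^2 - 6*j + 9
(3) = gcd(c*(c - 2)*(c - 3/4), (c/4 + 1)*(c - 2)*(c + 7/2)) = c - 2
(4) = gcd((7*g + m)^2, (6*g + m)^2) = 1
(5) = q^2 - 13*q + 42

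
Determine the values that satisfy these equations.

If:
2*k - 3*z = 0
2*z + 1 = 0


Then:
k = -3/4
z = -1/2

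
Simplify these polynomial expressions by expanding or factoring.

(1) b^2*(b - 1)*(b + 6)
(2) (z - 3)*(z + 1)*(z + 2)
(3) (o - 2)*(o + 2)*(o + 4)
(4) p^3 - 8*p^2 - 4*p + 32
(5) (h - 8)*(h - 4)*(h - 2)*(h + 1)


(1) = b^4 + 5*b^3 - 6*b^2
(2) = z^3 - 7*z - 6
(3) = o^3 + 4*o^2 - 4*o - 16
(4) = (p - 8)*(p - 2)*(p + 2)
(5) = h^4 - 13*h^3 + 42*h^2 - 8*h - 64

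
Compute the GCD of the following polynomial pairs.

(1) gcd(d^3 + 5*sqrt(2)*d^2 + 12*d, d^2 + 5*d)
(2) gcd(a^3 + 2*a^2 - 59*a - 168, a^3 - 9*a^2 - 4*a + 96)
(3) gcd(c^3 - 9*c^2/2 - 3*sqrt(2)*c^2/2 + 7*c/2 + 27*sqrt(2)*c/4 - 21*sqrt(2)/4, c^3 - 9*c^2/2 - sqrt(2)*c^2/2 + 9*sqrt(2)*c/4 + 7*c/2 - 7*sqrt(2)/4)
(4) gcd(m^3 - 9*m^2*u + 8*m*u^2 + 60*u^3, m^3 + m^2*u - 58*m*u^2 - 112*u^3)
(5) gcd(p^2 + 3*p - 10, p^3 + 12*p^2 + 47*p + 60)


(1) = d
(2) = gcd((a - 8)*(a + 3)*(a + 7), (a - 8)*(a - 4)*(a + 3)) = a^2 - 5*a - 24
(3) = c^2 - 9*c/2 + 7/2
(4) = gcd((m - 6*u)*(m - 5*u)*(m + 2*u), (m - 8*u)*(m + 2*u)*(m + 7*u)) = m + 2*u
(5) = p + 5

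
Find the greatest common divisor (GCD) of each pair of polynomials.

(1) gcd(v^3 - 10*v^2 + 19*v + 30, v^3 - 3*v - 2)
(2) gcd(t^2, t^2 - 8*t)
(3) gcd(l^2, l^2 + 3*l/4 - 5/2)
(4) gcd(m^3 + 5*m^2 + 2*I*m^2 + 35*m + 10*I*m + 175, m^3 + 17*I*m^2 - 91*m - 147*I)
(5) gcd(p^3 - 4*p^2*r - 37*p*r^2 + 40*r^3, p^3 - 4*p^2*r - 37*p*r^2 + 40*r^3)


(1) = v + 1
(2) = gcd(t^2, t*(t - 8)) = t
(3) = gcd(l^2, (l - 5/4)*(l + 2)) = 1
(4) = m + 7*I
(5) = gcd((p - 8*r)*(p - r)*(p + 5*r), (p - 8*r)*(p - r)*(p + 5*r)) = p^3 - 4*p^2*r - 37*p*r^2 + 40*r^3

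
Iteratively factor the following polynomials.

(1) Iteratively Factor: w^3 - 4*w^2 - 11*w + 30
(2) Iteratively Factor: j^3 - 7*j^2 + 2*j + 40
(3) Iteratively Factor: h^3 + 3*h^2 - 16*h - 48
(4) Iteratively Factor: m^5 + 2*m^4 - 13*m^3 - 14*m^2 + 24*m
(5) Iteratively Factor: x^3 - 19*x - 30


(1) = (w - 5)*(w^2 + w - 6) = (w - 5)*(w - 2)*(w + 3)
(2) = (j + 2)*(j^2 - 9*j + 20) = (j - 4)*(j + 2)*(j - 5)
(3) = (h + 4)*(h^2 - h - 12) = (h + 3)*(h + 4)*(h - 4)
(4) = (m + 2)*(m^4 - 13*m^2 + 12*m) = (m + 2)*(m + 4)*(m^3 - 4*m^2 + 3*m) = m*(m + 2)*(m + 4)*(m^2 - 4*m + 3) = m*(m - 1)*(m + 2)*(m + 4)*(m - 3)
(5) = (x - 5)*(x^2 + 5*x + 6) = (x - 5)*(x + 3)*(x + 2)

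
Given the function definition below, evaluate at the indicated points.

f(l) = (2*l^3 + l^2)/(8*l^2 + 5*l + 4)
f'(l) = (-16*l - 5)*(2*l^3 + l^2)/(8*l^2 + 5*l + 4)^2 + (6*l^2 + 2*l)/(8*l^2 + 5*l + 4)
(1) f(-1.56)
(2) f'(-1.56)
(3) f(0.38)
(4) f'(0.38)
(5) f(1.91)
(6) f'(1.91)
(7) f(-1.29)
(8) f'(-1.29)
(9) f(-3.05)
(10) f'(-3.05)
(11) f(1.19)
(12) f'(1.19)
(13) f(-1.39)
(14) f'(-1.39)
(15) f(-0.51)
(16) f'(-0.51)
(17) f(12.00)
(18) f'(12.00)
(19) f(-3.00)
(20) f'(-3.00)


(1) = -0.33
(2) = 0.31
(3) = 0.04
(4) = 0.17
(5) = 0.41
(6) = 0.26
(7) = -0.24
(8) = 0.33
(9) = -0.75
(10) = 0.27
(11) = 0.22
(12) = 0.26
(13) = -0.27
(14) = 0.33
(15) = -0.00
(16) = 0.15
(17) = 2.96
(18) = 0.25
(19) = -0.74
(20) = 0.27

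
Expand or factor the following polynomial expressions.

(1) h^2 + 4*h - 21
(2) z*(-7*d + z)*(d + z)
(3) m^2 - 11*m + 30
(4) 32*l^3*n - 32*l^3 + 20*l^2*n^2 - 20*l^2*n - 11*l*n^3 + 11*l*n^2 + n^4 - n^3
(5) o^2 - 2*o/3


(1) = (h - 3)*(h + 7)
(2) = -7*d^2*z - 6*d*z^2 + z^3
(3) = (m - 6)*(m - 5)
(4) = (-8*l + n)*(-4*l + n)*(l + n)*(n - 1)
(5) = o*(o - 2/3)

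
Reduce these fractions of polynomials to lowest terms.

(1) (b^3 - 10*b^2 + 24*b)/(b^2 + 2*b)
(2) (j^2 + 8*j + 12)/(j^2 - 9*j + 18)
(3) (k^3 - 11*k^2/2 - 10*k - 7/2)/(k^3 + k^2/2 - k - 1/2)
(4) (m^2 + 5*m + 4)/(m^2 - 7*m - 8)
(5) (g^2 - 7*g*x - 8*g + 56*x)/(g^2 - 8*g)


(1) = (b^2 - 10*b + 24)/(b + 2)
(2) = (j^2 + 8*j + 12)/(j^2 - 9*j + 18)
(3) = (k - 7)/(k - 1)
(4) = (m + 4)/(m - 8)
(5) = (g - 7*x)/g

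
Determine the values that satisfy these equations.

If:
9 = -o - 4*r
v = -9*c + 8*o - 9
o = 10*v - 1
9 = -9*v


Then:
c = -32/3
o = -11
r = 1/2
v = -1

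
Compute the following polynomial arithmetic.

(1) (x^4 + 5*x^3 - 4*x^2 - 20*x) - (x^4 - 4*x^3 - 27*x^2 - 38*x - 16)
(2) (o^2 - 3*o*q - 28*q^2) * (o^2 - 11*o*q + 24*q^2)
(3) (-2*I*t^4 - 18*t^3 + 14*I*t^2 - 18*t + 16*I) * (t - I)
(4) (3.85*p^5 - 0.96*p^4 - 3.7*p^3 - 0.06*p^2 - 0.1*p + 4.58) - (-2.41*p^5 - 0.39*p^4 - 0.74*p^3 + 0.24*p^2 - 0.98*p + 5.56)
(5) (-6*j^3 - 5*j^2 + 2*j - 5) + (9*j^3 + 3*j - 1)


(1) = 9*x^3 + 23*x^2 + 18*x + 16
(2) = o^4 - 14*o^3*q + 29*o^2*q^2 + 236*o*q^3 - 672*q^4
(3) = -2*I*t^5 - 20*t^4 + 32*I*t^3 - 4*t^2 + 34*I*t + 16
(4) = 6.26*p^5 - 0.57*p^4 - 2.96*p^3 - 0.3*p^2 + 0.88*p - 0.98
(5) = 3*j^3 - 5*j^2 + 5*j - 6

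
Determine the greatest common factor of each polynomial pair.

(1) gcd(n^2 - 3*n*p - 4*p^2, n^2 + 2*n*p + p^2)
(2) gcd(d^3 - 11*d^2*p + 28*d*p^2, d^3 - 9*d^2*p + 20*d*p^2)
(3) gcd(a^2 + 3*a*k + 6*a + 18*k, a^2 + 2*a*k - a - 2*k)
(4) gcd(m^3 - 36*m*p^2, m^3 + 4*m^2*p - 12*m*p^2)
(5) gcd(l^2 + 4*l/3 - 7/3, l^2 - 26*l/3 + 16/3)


(1) = gcd((n - 4*p)*(n + p), (n + p)^2) = n + p
(2) = gcd(d*(d - 7*p)*(d - 4*p), d*(d - 5*p)*(d - 4*p)) = -d^2 + 4*d*p
(3) = gcd((a + 6)*(a + 3*k), (a - 1)*(a + 2*k)) = 1
(4) = m^2 + 6*m*p
(5) = 1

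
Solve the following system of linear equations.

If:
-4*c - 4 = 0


Then:
c = -1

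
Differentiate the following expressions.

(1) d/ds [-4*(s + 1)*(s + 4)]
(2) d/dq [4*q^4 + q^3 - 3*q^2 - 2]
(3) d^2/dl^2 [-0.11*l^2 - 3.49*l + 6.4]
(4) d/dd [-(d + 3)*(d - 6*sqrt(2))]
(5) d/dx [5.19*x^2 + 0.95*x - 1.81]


(1) = -8*s - 20
(2) = q*(16*q^2 + 3*q - 6)
(3) = -0.220000000000000
(4) = -2*d - 3 + 6*sqrt(2)
(5) = 10.38*x + 0.95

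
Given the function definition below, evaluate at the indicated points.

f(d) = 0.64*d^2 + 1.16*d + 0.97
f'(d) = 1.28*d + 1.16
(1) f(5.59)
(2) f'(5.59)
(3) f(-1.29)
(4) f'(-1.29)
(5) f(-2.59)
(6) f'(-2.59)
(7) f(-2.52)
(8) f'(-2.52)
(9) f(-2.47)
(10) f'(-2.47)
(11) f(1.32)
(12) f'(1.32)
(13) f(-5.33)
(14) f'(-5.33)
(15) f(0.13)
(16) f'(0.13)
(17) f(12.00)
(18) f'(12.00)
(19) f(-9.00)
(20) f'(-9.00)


(1) = 27.45
(2) = 8.32
(3) = 0.54
(4) = -0.49
(5) = 2.26
(6) = -2.16
(7) = 2.11
(8) = -2.07
(9) = 2.01
(10) = -2.00
(11) = 3.62
(12) = 2.85
(13) = 12.97
(14) = -5.66
(15) = 1.13
(16) = 1.33
(17) = 107.05
(18) = 16.52
(19) = 42.37
(20) = -10.36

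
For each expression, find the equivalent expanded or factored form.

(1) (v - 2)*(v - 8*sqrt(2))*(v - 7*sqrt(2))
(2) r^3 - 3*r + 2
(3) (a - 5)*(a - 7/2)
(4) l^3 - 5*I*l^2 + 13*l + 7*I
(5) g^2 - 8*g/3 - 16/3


(1) = v^3 - 15*sqrt(2)*v^2 - 2*v^2 + 30*sqrt(2)*v + 112*v - 224
(2) = (r - 1)^2*(r + 2)
(3) = a^2 - 17*a/2 + 35/2
(4) = (l - 7*I)*(l + I)^2
(5) = (g - 4)*(g + 4/3)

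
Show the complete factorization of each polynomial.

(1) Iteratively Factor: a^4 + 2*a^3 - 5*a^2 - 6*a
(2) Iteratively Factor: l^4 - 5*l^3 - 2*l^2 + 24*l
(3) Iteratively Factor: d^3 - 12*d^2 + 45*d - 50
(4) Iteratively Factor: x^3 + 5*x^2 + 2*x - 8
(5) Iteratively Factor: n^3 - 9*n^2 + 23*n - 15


(1) = (a + 3)*(a^3 - a^2 - 2*a) = (a + 1)*(a + 3)*(a^2 - 2*a) = (a - 2)*(a + 1)*(a + 3)*(a)
(2) = (l)*(l^3 - 5*l^2 - 2*l + 24) = l*(l + 2)*(l^2 - 7*l + 12) = l*(l - 4)*(l + 2)*(l - 3)
(3) = (d - 5)*(d^2 - 7*d + 10) = (d - 5)^2*(d - 2)
(4) = (x + 2)*(x^2 + 3*x - 4) = (x - 1)*(x + 2)*(x + 4)
(5) = (n - 1)*(n^2 - 8*n + 15) = (n - 5)*(n - 1)*(n - 3)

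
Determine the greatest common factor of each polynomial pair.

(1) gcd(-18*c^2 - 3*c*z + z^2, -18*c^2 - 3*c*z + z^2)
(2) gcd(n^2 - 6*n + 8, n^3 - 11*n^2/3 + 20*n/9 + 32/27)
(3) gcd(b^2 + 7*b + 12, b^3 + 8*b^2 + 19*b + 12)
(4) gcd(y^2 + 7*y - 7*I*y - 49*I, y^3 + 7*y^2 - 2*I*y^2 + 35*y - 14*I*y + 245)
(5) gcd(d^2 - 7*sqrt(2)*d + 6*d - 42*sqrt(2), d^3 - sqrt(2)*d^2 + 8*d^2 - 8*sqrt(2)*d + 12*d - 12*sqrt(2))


(1) = gcd((-6*c + z)*(3*c + z), (-6*c + z)*(3*c + z)) = -18*c^2 - 3*c*z + z^2
(2) = gcd((n - 4)*(n - 2), (n - 8/3)*(n - 4/3)*(n + 1/3)) = 1
(3) = b^2 + 7*b + 12
(4) = gcd((y + 7)*(y - 7*I), (y + 7)*(y - 7*I)*(y + 5*I)) = y^2 + y*(7 - 7*I) - 49*I
(5) = d + 6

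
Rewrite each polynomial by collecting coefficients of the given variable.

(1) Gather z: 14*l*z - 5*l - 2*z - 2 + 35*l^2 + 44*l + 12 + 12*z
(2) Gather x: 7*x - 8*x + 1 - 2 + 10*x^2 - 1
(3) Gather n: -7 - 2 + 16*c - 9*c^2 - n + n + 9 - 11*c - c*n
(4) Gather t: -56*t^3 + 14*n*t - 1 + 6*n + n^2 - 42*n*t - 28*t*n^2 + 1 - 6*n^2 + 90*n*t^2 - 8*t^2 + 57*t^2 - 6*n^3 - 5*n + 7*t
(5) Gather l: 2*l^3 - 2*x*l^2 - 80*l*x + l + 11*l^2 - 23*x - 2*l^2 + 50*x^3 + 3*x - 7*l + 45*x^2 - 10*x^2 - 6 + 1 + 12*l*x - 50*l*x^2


(1) = 35*l^2 + 39*l + z*(14*l + 10) + 10
(2) = 10*x^2 - x - 2
(3) = -9*c^2 - c*n + 5*c
(4) = -6*n^3 - 5*n^2 + n - 56*t^3 + t^2*(90*n + 49) + t*(-28*n^2 - 28*n + 7)
(5) = 2*l^3 + l^2*(9 - 2*x) + l*(-50*x^2 - 68*x - 6) + 50*x^3 + 35*x^2 - 20*x - 5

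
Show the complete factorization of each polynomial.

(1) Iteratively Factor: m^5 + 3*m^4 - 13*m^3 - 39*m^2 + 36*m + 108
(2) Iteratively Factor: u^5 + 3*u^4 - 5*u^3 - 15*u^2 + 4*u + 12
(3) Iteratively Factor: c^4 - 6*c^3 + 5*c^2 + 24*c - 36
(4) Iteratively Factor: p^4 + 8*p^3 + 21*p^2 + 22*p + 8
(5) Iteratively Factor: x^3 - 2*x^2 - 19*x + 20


(1) = (m - 2)*(m^4 + 5*m^3 - 3*m^2 - 45*m - 54) = (m - 3)*(m - 2)*(m^3 + 8*m^2 + 21*m + 18) = (m - 3)*(m - 2)*(m + 2)*(m^2 + 6*m + 9) = (m - 3)*(m - 2)*(m + 2)*(m + 3)*(m + 3)
(2) = (u - 2)*(u^4 + 5*u^3 + 5*u^2 - 5*u - 6) = (u - 2)*(u + 3)*(u^3 + 2*u^2 - u - 2) = (u - 2)*(u + 1)*(u + 3)*(u^2 + u - 2) = (u - 2)*(u - 1)*(u + 1)*(u + 3)*(u + 2)
(3) = (c - 3)*(c^3 - 3*c^2 - 4*c + 12) = (c - 3)^2*(c^2 - 4) = (c - 3)^2*(c - 2)*(c + 2)
(4) = (p + 4)*(p^3 + 4*p^2 + 5*p + 2) = (p + 2)*(p + 4)*(p^2 + 2*p + 1) = (p + 1)*(p + 2)*(p + 4)*(p + 1)
(5) = (x + 4)*(x^2 - 6*x + 5) = (x - 5)*(x + 4)*(x - 1)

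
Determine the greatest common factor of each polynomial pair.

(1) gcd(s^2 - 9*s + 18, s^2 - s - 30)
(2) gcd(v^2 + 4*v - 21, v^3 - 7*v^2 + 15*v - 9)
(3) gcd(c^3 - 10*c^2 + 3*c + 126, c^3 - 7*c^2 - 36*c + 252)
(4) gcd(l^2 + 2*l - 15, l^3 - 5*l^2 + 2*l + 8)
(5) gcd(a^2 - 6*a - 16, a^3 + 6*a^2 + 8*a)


(1) = s - 6
(2) = v - 3
(3) = gcd((c - 7)*(c - 6)*(c + 3), (c - 7)*(c - 6)*(c + 6)) = c^2 - 13*c + 42
(4) = gcd((l - 3)*(l + 5), (l - 4)*(l - 2)*(l + 1)) = 1
(5) = a + 2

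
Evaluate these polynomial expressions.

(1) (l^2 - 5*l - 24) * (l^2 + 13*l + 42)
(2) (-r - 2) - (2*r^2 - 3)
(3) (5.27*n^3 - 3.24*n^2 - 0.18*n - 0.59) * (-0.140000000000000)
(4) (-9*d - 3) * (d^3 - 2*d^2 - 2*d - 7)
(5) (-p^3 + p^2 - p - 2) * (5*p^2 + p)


(1) = l^4 + 8*l^3 - 47*l^2 - 522*l - 1008
(2) = -2*r^2 - r + 1
(3) = -0.7378*n^3 + 0.4536*n^2 + 0.0252*n + 0.0826
(4) = -9*d^4 + 15*d^3 + 24*d^2 + 69*d + 21
(5) = -5*p^5 + 4*p^4 - 4*p^3 - 11*p^2 - 2*p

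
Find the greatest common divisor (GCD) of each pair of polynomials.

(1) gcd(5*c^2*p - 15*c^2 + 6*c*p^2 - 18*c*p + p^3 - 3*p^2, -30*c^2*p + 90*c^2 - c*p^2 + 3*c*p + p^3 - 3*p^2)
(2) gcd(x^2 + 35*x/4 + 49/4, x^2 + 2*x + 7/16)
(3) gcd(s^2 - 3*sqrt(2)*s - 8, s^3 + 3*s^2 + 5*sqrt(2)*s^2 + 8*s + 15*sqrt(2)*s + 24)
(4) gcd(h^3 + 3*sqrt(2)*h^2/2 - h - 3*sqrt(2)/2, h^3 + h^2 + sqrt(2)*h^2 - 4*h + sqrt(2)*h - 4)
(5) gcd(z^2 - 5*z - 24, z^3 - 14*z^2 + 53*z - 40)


(1) = gcd((c + p)*(5*c + p)*(p - 3), (-6*c + p)*(5*c + p)*(p - 3)) = 5*c*p - 15*c + p^2 - 3*p
(2) = x + 7/4
(3) = gcd((s - 4*sqrt(2))*(s + sqrt(2)), (s + 3)*(s + sqrt(2))*(s + 4*sqrt(2))) = s + sqrt(2)
(4) = gcd((h - 1)*(h + 1)*(h + 3*sqrt(2)/2), (h + 1)*(h - sqrt(2))*(h + 2*sqrt(2))) = h + 1
(5) = gcd((z - 8)*(z + 3), (z - 8)*(z - 5)*(z - 1)) = z - 8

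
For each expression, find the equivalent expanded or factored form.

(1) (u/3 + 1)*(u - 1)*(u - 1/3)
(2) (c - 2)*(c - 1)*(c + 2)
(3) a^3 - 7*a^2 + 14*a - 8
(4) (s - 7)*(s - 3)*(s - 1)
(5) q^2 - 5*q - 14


(1) = u^3/3 + 5*u^2/9 - 11*u/9 + 1/3
(2) = c^3 - c^2 - 4*c + 4
(3) = (a - 4)*(a - 2)*(a - 1)
(4) = s^3 - 11*s^2 + 31*s - 21
(5) = (q - 7)*(q + 2)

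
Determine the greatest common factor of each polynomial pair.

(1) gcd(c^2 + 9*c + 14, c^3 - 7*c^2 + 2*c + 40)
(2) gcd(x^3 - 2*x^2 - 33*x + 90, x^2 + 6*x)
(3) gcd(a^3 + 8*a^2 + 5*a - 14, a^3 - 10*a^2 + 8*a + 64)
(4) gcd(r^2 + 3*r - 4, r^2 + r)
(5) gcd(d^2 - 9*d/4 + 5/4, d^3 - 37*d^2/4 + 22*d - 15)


(1) = gcd((c + 2)*(c + 7), (c - 5)*(c - 4)*(c + 2)) = c + 2
(2) = x + 6
(3) = a + 2
(4) = gcd((r - 1)*(r + 4), r*(r + 1)) = 1
(5) = gcd((d - 5/4)*(d - 1), (d - 6)*(d - 2)*(d - 5/4)) = d - 5/4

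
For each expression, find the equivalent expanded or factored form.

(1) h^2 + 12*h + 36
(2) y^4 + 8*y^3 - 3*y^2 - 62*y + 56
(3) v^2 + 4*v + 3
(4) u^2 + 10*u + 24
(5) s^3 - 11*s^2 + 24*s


(1) = (h + 6)^2
(2) = (y - 2)*(y - 1)*(y + 4)*(y + 7)
(3) = (v + 1)*(v + 3)
(4) = (u + 4)*(u + 6)
(5) = s*(s - 8)*(s - 3)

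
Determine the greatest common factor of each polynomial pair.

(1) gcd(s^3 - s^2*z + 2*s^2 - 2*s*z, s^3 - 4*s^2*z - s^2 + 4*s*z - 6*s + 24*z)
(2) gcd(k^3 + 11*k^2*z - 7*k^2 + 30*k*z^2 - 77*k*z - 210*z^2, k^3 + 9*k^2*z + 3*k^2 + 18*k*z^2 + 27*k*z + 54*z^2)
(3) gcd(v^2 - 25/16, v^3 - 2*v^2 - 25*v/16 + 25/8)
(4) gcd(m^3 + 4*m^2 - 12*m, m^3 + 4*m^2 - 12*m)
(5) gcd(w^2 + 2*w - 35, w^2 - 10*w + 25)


(1) = s + 2
(2) = gcd((k - 7)*(k + 5*z)*(k + 6*z), (k + 3)*(k + 3*z)*(k + 6*z)) = k + 6*z
(3) = gcd((v - 5/4)*(v + 5/4), (v - 2)*(v - 5/4)*(v + 5/4)) = v^2 - 25/16
(4) = gcd(m*(m - 2)*(m + 6), m*(m - 2)*(m + 6)) = m^3 + 4*m^2 - 12*m
(5) = w - 5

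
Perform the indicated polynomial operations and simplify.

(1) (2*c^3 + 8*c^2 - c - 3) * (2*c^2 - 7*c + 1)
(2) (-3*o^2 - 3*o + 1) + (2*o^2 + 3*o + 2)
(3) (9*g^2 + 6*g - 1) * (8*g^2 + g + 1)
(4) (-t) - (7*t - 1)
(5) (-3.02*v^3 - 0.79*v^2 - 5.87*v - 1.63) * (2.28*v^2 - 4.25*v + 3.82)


(1) = 4*c^5 + 2*c^4 - 56*c^3 + 9*c^2 + 20*c - 3
(2) = 3 - o^2
(3) = 72*g^4 + 57*g^3 + 7*g^2 + 5*g - 1
(4) = 1 - 8*t
(5) = -6.8856*v^5 + 11.0338*v^4 - 21.5625*v^3 + 18.2133*v^2 - 15.4959*v - 6.2266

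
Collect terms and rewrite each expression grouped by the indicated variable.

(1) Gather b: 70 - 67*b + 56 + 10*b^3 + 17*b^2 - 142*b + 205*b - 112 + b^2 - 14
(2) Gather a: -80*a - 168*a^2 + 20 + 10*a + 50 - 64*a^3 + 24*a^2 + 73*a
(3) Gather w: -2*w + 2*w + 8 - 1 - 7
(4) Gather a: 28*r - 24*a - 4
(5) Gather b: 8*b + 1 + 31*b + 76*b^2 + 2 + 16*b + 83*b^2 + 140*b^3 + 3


(1) = 10*b^3 + 18*b^2 - 4*b
(2) = -64*a^3 - 144*a^2 + 3*a + 70
(3) = 0
(4) = -24*a + 28*r - 4
(5) = 140*b^3 + 159*b^2 + 55*b + 6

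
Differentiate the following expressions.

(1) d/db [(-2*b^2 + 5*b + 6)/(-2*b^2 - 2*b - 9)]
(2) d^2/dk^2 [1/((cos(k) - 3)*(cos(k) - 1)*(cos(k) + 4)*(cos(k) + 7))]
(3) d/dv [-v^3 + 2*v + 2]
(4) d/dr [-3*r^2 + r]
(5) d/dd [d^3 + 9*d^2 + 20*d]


(1) = (14*b^2 + 60*b - 33)/(4*b^4 + 8*b^3 + 40*b^2 + 36*b + 81)
(2) = (1066*(1 - cos(k)^2)^2 + 354*sin(k)^6 - 16*cos(k)^8 - 161*cos(k)^7 + 89*cos(k)^6 + 1132*cos(k)^5 + 439*cos(k)^3 - 10727*cos(k)^2 - 4002*cos(k) + 13246)/((cos(k) - 3)^3*(cos(k) - 1)^3*(cos(k) + 4)^3*(cos(k) + 7)^3)
(3) = 2 - 3*v^2
(4) = 1 - 6*r
(5) = 3*d^2 + 18*d + 20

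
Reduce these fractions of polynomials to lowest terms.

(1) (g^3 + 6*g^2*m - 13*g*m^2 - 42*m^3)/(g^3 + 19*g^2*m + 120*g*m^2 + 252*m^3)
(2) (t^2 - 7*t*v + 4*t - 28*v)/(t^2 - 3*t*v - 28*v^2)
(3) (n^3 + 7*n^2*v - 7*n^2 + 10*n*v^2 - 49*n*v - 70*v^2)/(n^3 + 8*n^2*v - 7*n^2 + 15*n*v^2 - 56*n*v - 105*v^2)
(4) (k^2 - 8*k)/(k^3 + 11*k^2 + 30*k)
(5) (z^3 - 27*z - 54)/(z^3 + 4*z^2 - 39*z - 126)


(1) = (g^2 - g*m - 6*m^2)/(g^2 + 12*g*m + 36*m^2)
(2) = (t + 4)/(t + 4*v)
(3) = (n + 2*v)/(n + 3*v)
(4) = (k - 8)/(k^2 + 11*k + 30)
(5) = (z + 3)/(z + 7)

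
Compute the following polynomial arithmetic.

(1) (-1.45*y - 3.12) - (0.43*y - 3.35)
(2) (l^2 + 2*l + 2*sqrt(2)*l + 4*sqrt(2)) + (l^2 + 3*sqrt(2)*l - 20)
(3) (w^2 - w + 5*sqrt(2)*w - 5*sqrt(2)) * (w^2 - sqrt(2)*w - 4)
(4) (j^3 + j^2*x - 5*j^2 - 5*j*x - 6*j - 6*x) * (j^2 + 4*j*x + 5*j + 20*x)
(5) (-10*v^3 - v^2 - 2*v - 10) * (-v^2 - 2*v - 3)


(1) = 0.23 - 1.88*y
(2) = 2*l^2 + 2*l + 5*sqrt(2)*l - 20 + 4*sqrt(2)
(3) = w^4 - w^3 + 4*sqrt(2)*w^3 - 14*w^2 - 4*sqrt(2)*w^2 - 20*sqrt(2)*w + 14*w + 20*sqrt(2)
(4) = j^5 + 5*j^4*x + 4*j^3*x^2 - 31*j^3 - 155*j^2*x - 30*j^2 - 124*j*x^2 - 150*j*x - 120*x^2
(5) = 10*v^5 + 21*v^4 + 34*v^3 + 17*v^2 + 26*v + 30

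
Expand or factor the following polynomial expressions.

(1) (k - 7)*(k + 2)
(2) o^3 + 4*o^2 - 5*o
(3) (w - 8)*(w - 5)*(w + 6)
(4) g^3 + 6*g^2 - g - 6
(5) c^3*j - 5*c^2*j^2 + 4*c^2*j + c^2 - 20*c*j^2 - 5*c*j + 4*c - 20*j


(1) = k^2 - 5*k - 14
(2) = o*(o - 1)*(o + 5)
(3) = w^3 - 7*w^2 - 38*w + 240
(4) = (g - 1)*(g + 1)*(g + 6)
(5) = (c + 4)*(c - 5*j)*(c*j + 1)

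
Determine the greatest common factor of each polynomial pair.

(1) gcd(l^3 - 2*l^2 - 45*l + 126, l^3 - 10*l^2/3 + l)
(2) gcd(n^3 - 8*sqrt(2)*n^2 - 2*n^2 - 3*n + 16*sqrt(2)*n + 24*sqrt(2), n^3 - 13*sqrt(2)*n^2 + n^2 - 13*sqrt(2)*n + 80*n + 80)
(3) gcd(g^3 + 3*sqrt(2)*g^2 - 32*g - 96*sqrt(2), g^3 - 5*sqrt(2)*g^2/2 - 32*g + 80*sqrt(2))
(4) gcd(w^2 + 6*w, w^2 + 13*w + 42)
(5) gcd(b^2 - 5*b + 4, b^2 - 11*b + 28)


(1) = l - 3
(2) = gcd((n - 3)*(n + 1)*(n - 8*sqrt(2)), (n + 1)*(n - 8*sqrt(2))*(n - 5*sqrt(2))) = n^2 + n*(1 - 8*sqrt(2)) - 8*sqrt(2)
(3) = gcd((g - 4*sqrt(2))*(g + 3*sqrt(2))*(g + 4*sqrt(2)), (g - 4*sqrt(2))*(g - 5*sqrt(2)/2)*(g + 4*sqrt(2))) = g^2 - 32
(4) = gcd(w*(w + 6), (w + 6)*(w + 7)) = w + 6
(5) = gcd((b - 4)*(b - 1), (b - 7)*(b - 4)) = b - 4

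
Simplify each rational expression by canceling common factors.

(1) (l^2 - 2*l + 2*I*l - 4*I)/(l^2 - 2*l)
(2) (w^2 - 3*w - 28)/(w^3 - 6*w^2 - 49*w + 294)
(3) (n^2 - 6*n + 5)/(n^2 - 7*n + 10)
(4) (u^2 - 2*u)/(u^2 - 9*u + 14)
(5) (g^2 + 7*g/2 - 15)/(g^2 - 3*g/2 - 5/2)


(1) = (l + 2*I)/l
(2) = (w + 4)/(w^2 + w - 42)
(3) = (n - 1)/(n - 2)
(4) = u/(u - 7)
(5) = (g + 6)/(g + 1)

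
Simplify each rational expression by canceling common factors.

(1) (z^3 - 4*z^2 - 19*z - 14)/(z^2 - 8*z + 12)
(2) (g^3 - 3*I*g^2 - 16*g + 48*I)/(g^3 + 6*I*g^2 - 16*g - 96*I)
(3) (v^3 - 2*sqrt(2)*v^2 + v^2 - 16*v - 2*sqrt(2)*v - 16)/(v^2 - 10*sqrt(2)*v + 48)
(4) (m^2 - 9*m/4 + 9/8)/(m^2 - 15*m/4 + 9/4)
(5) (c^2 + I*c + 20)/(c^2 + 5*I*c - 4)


(1) = (z^3 - 4*z^2 - 19*z - 14)/(z^2 - 8*z + 12)
(2) = (g - 3*I)/(g + 6*I)
(3) = (v^2 + v*(1 + 2*sqrt(2)) + 2*sqrt(2))/(v - 6*sqrt(2))
(4) = (2*m - 3)/(2*m - 6)
(5) = (c^2 + I*c + 20)/(c^2 + 5*I*c - 4)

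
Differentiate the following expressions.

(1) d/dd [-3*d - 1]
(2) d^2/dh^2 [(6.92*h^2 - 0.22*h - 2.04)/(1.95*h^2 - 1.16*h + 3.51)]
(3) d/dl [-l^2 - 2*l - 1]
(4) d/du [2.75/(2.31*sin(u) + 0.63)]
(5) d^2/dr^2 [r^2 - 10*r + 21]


(1) = -3
(2) = (29.63298*h^3 - 330.72624*h^2 + 36.72162*h + 191.154192)/(7.414875*h^6 - 13.2327*h^5 + 47.912085*h^4 - 49.198616*h^3 + 86.241753*h^2 - 42.873948*h + 43.243551)
(3) = -2*l - 2
(4) = -6.3525*cos(u)/(2.31*sin(u) + 0.63)^2
(5) = 2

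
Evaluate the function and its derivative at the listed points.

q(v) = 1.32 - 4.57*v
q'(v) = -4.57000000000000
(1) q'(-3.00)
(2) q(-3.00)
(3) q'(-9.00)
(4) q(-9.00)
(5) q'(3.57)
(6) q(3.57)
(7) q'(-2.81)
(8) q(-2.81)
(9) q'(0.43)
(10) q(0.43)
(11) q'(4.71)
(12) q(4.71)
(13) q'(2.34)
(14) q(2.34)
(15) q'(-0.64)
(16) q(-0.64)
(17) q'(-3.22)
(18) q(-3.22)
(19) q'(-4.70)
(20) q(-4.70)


(1) = -4.57
(2) = 15.03
(3) = -4.57
(4) = 42.45
(5) = -4.57
(6) = -14.99
(7) = -4.57
(8) = 14.16
(9) = -4.57
(10) = -0.65
(11) = -4.57
(12) = -20.20
(13) = -4.57
(14) = -9.37
(15) = -4.57
(16) = 4.24
(17) = -4.57
(18) = 16.04
(19) = -4.57
(20) = 22.80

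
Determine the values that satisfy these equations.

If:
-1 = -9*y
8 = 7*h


Then:
h = 8/7
y = 1/9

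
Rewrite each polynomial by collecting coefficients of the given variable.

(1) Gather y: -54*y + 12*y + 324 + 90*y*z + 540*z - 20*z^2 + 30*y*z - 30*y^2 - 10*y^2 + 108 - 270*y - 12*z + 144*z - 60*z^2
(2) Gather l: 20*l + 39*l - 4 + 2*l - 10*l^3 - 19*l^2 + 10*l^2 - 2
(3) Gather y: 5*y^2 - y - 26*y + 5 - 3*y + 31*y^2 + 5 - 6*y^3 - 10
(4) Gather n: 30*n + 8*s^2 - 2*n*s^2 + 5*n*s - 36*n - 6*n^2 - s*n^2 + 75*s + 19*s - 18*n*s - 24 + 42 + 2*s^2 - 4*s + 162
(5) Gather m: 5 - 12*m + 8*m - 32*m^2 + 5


(1) = -40*y^2 + y*(120*z - 312) - 80*z^2 + 672*z + 432
(2) = -10*l^3 - 9*l^2 + 61*l - 6
(3) = -6*y^3 + 36*y^2 - 30*y
(4) = n^2*(-s - 6) + n*(-2*s^2 - 13*s - 6) + 10*s^2 + 90*s + 180
(5) = -32*m^2 - 4*m + 10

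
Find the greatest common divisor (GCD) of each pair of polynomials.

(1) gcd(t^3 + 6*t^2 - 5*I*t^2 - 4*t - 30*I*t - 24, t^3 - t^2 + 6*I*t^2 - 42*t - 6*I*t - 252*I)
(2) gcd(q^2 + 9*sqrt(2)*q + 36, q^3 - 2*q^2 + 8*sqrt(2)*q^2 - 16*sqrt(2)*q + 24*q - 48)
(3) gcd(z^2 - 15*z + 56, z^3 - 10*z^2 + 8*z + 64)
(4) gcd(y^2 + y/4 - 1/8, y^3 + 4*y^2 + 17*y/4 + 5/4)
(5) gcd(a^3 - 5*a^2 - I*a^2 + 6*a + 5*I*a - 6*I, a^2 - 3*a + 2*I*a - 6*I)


(1) = gcd((t + 6)*(t - 4*I)*(t - I), (t - 7)*(t + 6)*(t + 6*I)) = t + 6
(2) = gcd((q + 3*sqrt(2))*(q + 6*sqrt(2)), (q - 2)*(q + 2*sqrt(2))*(q + 6*sqrt(2))) = q + 6*sqrt(2)
(3) = z - 8
(4) = gcd((y - 1/4)*(y + 1/2), (y + 1/2)*(y + 1)*(y + 5/2)) = y + 1/2
(5) = gcd((a - 3)*(a - 2)*(a - I), (a - 3)*(a + 2*I)) = a - 3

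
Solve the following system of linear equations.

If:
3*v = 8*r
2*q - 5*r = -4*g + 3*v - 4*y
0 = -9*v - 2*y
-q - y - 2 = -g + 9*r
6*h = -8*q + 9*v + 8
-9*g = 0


Then:
g = 0
h = 4
q = -122/55
r = -4/55
v = -32/165
y = 48/55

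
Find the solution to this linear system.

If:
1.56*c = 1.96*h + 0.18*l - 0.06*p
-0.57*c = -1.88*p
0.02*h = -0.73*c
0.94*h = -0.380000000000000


Then:
c = 0.01
h = -0.40
l = 4.50
p = 0.00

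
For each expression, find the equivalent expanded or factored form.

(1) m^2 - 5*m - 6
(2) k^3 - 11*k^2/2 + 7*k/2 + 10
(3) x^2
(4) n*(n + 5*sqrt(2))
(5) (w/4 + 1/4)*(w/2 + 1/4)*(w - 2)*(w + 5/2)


(1) = (m - 6)*(m + 1)
(2) = (k - 4)*(k - 5/2)*(k + 1)
(3) = x^2
(4) = n^2 + 5*sqrt(2)*n
(5) = w^4/8 + w^3/4 - 15*w^2/32 - 29*w/32 - 5/16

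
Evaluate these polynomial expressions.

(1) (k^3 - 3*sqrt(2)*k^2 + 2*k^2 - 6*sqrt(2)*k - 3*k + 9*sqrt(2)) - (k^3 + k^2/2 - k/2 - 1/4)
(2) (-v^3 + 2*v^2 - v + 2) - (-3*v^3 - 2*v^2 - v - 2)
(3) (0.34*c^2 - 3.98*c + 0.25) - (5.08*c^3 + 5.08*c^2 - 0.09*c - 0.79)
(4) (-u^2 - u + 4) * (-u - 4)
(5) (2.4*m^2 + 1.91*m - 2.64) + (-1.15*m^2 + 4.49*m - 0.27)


(1) = -3*sqrt(2)*k^2 + 3*k^2/2 - 6*sqrt(2)*k - 5*k/2 + 1/4 + 9*sqrt(2)
(2) = 2*v^3 + 4*v^2 + 4
(3) = -5.08*c^3 - 4.74*c^2 - 3.89*c + 1.04
(4) = u^3 + 5*u^2 - 16
(5) = 1.25*m^2 + 6.4*m - 2.91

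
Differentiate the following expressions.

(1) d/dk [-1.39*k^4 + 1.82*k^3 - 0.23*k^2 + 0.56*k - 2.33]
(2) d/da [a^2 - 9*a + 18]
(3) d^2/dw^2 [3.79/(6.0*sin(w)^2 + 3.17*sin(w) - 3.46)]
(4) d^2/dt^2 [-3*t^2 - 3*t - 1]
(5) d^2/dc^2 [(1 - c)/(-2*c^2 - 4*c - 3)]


(1) = -5.56*k^3 + 5.46*k^2 - 0.46*k + 0.56
(2) = 2*a - 9
(3) = (-545.76*sin(w)^4 - 216.2574*sin(w)^3 + 465.833069*sin(w)^2 + 390.945322*sin(w) + 233.531462)/(6.0*sin(w)^2 + 3.17*sin(w) - 3.46)^3
(4) = -6
(5) = 4*(8*(c - 1)*(c + 1)^2 - (3*c + 1)*(2*c^2 + 4*c + 3))/(2*c^2 + 4*c + 3)^3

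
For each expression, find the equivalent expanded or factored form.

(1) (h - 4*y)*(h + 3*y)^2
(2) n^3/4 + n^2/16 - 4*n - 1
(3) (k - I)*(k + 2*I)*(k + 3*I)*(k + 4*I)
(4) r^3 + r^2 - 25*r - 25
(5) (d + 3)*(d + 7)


(1) = h^3 + 2*h^2*y - 15*h*y^2 - 36*y^3
(2) = (n/4 + 1)*(n - 4)*(n + 1/4)
(3) = k^4 + 8*I*k^3 - 17*k^2 + 2*I*k - 24
(4) = (r - 5)*(r + 1)*(r + 5)
(5) = d^2 + 10*d + 21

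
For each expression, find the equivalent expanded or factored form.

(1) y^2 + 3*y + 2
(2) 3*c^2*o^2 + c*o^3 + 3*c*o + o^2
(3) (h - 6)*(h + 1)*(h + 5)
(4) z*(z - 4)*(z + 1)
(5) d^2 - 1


(1) = (y + 1)*(y + 2)
(2) = o*(3*c + o)*(c*o + 1)
(3) = h^3 - 31*h - 30
(4) = z^3 - 3*z^2 - 4*z
(5) = (d - 1)*(d + 1)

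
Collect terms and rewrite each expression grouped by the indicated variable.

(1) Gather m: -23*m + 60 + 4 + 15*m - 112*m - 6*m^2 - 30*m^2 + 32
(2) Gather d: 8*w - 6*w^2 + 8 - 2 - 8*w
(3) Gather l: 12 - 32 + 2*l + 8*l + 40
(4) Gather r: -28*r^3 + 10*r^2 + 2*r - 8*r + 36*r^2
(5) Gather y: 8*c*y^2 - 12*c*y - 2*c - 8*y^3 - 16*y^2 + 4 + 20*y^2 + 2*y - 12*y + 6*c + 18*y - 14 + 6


(1) = -36*m^2 - 120*m + 96
(2) = 6 - 6*w^2
(3) = 10*l + 20
(4) = -28*r^3 + 46*r^2 - 6*r
(5) = 4*c - 8*y^3 + y^2*(8*c + 4) + y*(8 - 12*c) - 4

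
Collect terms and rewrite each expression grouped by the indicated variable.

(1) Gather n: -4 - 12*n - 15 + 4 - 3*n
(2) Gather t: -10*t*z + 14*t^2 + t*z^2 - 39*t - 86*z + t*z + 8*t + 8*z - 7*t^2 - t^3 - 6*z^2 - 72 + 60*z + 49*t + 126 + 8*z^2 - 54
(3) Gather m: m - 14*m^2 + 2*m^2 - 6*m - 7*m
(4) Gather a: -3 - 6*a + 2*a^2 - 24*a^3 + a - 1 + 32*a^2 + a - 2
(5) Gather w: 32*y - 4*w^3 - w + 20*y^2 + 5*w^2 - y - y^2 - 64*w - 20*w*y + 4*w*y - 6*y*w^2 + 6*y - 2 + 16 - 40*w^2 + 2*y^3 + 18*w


(1) = -15*n - 15
(2) = -t^3 + 7*t^2 + t*(z^2 - 9*z + 18) + 2*z^2 - 18*z
(3) = -12*m^2 - 12*m
(4) = -24*a^3 + 34*a^2 - 4*a - 6
(5) = -4*w^3 + w^2*(-6*y - 35) + w*(-16*y - 47) + 2*y^3 + 19*y^2 + 37*y + 14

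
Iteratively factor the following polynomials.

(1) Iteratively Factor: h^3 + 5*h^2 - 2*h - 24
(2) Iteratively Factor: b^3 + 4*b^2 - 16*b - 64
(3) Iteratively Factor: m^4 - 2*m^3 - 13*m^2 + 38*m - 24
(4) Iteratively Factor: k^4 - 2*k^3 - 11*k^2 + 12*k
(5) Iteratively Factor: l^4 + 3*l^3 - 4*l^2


(1) = (h + 3)*(h^2 + 2*h - 8) = (h - 2)*(h + 3)*(h + 4)
(2) = (b + 4)*(b^2 - 16) = (b + 4)^2*(b - 4)
(3) = (m + 4)*(m^3 - 6*m^2 + 11*m - 6) = (m - 3)*(m + 4)*(m^2 - 3*m + 2) = (m - 3)*(m - 2)*(m + 4)*(m - 1)
(4) = (k + 3)*(k^3 - 5*k^2 + 4*k) = (k - 1)*(k + 3)*(k^2 - 4*k) = (k - 4)*(k - 1)*(k + 3)*(k)
(5) = (l)*(l^3 + 3*l^2 - 4*l) = l*(l + 4)*(l^2 - l) = l^2*(l + 4)*(l - 1)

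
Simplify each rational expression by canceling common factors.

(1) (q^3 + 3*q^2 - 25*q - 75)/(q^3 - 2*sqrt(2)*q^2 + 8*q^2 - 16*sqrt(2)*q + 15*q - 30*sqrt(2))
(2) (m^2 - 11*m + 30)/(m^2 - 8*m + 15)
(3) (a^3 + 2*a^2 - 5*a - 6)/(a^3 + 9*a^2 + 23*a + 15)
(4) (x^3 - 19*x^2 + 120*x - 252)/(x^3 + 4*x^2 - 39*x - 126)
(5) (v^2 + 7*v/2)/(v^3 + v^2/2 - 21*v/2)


(1) = (q - 5)/(q - 2*sqrt(2))
(2) = (m - 6)/(m - 3)
(3) = (a - 2)/(a + 5)
(4) = (x^2 - 13*x + 42)/(x^2 + 10*x + 21)
(5) = 1/(v - 3)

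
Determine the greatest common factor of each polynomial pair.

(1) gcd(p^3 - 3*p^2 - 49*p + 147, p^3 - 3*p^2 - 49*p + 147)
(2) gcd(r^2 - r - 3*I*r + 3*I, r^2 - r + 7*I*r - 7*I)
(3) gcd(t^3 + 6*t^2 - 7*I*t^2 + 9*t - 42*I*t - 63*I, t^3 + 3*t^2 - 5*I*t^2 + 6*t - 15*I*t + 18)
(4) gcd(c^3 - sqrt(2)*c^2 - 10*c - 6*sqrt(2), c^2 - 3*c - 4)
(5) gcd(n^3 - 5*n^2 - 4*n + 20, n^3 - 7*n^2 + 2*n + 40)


(1) = p^3 - 3*p^2 - 49*p + 147
(2) = gcd((r - 1)*(r - 3*I), (r - 1)*(r + 7*I)) = r - 1
(3) = gcd((t + 3)^2*(t - 7*I), (t + 3)*(t - 6*I)*(t + I)) = t + 3
(4) = gcd((c - 3*sqrt(2))*(c + sqrt(2))^2, (c - 4)*(c + 1)) = 1
(5) = gcd((n - 5)*(n - 2)*(n + 2), (n - 5)*(n - 4)*(n + 2)) = n^2 - 3*n - 10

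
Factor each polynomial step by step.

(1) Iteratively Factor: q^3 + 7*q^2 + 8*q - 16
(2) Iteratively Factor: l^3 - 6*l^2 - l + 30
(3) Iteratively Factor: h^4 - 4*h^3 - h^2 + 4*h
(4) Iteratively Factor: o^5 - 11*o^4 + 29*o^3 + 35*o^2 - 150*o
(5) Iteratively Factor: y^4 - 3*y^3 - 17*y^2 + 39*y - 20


(1) = (q + 4)*(q^2 + 3*q - 4) = (q - 1)*(q + 4)*(q + 4)
(2) = (l + 2)*(l^2 - 8*l + 15) = (l - 5)*(l + 2)*(l - 3)
(3) = (h + 1)*(h^3 - 5*h^2 + 4*h) = (h - 4)*(h + 1)*(h^2 - h) = (h - 4)*(h - 1)*(h + 1)*(h)
(4) = (o)*(o^4 - 11*o^3 + 29*o^2 + 35*o - 150) = o*(o - 5)*(o^3 - 6*o^2 - o + 30) = o*(o - 5)*(o + 2)*(o^2 - 8*o + 15) = o*(o - 5)^2*(o + 2)*(o - 3)
(5) = (y + 4)*(y^3 - 7*y^2 + 11*y - 5) = (y - 1)*(y + 4)*(y^2 - 6*y + 5) = (y - 1)^2*(y + 4)*(y - 5)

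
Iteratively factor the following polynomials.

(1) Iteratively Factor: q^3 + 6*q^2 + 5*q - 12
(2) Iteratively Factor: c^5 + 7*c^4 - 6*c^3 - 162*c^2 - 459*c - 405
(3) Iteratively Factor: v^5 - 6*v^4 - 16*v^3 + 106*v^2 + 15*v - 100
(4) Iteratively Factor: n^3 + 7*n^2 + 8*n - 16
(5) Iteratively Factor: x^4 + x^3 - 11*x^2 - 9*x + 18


(1) = (q - 1)*(q^2 + 7*q + 12) = (q - 1)*(q + 4)*(q + 3)
(2) = (c + 3)*(c^4 + 4*c^3 - 18*c^2 - 108*c - 135) = (c + 3)^2*(c^3 + c^2 - 21*c - 45) = (c + 3)^3*(c^2 - 2*c - 15) = (c - 5)*(c + 3)^3*(c + 3)
(3) = (v - 5)*(v^4 - v^3 - 21*v^2 + v + 20) = (v - 5)^2*(v^3 + 4*v^2 - v - 4) = (v - 5)^2*(v - 1)*(v^2 + 5*v + 4) = (v - 5)^2*(v - 1)*(v + 1)*(v + 4)
(4) = (n + 4)*(n^2 + 3*n - 4) = (n + 4)^2*(n - 1)
(5) = (x - 3)*(x^3 + 4*x^2 + x - 6) = (x - 3)*(x - 1)*(x^2 + 5*x + 6) = (x - 3)*(x - 1)*(x + 2)*(x + 3)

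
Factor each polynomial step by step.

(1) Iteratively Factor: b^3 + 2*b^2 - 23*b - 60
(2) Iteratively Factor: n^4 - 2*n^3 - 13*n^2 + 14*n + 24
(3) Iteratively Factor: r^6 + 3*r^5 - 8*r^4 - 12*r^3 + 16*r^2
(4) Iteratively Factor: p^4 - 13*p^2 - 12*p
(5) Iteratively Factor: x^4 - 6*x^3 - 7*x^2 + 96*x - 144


(1) = (b + 3)*(b^2 - b - 20) = (b - 5)*(b + 3)*(b + 4)
(2) = (n + 3)*(n^3 - 5*n^2 + 2*n + 8) = (n + 1)*(n + 3)*(n^2 - 6*n + 8) = (n - 4)*(n + 1)*(n + 3)*(n - 2)
(3) = (r - 2)*(r^5 + 5*r^4 + 2*r^3 - 8*r^2) = r*(r - 2)*(r^4 + 5*r^3 + 2*r^2 - 8*r) = r*(r - 2)*(r + 2)*(r^3 + 3*r^2 - 4*r) = r^2*(r - 2)*(r + 2)*(r^2 + 3*r - 4) = r^2*(r - 2)*(r - 1)*(r + 2)*(r + 4)
(4) = (p)*(p^3 - 13*p - 12) = p*(p + 1)*(p^2 - p - 12) = p*(p + 1)*(p + 3)*(p - 4)
(5) = (x + 4)*(x^3 - 10*x^2 + 33*x - 36) = (x - 4)*(x + 4)*(x^2 - 6*x + 9) = (x - 4)*(x - 3)*(x + 4)*(x - 3)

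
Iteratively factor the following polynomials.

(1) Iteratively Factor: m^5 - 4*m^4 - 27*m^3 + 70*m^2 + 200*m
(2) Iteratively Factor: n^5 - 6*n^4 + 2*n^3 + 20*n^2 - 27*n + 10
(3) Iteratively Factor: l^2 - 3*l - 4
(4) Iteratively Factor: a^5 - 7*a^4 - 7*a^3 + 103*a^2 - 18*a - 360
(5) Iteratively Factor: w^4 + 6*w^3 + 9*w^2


(1) = (m + 4)*(m^4 - 8*m^3 + 5*m^2 + 50*m) = (m + 2)*(m + 4)*(m^3 - 10*m^2 + 25*m) = (m - 5)*(m + 2)*(m + 4)*(m^2 - 5*m) = m*(m - 5)*(m + 2)*(m + 4)*(m - 5)
(2) = (n - 1)*(n^4 - 5*n^3 - 3*n^2 + 17*n - 10) = (n - 1)^2*(n^3 - 4*n^2 - 7*n + 10) = (n - 5)*(n - 1)^2*(n^2 + n - 2) = (n - 5)*(n - 1)^3*(n + 2)
(3) = (l - 4)*(l + 1)
(4) = (a - 4)*(a^4 - 3*a^3 - 19*a^2 + 27*a + 90) = (a - 5)*(a - 4)*(a^3 + 2*a^2 - 9*a - 18) = (a - 5)*(a - 4)*(a + 3)*(a^2 - a - 6) = (a - 5)*(a - 4)*(a - 3)*(a + 3)*(a + 2)
(5) = (w + 3)*(w^3 + 3*w^2) = (w + 3)^2*(w^2) = w*(w + 3)^2*(w)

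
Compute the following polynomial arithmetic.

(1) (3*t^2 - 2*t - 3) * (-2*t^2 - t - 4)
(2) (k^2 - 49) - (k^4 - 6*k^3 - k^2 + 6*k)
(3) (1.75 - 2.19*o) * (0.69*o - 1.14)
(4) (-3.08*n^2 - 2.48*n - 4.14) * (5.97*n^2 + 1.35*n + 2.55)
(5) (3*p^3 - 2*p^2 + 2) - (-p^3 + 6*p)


(1) = -6*t^4 + t^3 - 4*t^2 + 11*t + 12
(2) = -k^4 + 6*k^3 + 2*k^2 - 6*k - 49
(3) = -1.5111*o^2 + 3.7041*o - 1.995
(4) = -18.3876*n^4 - 18.9636*n^3 - 35.9178*n^2 - 11.913*n - 10.557
(5) = 4*p^3 - 2*p^2 - 6*p + 2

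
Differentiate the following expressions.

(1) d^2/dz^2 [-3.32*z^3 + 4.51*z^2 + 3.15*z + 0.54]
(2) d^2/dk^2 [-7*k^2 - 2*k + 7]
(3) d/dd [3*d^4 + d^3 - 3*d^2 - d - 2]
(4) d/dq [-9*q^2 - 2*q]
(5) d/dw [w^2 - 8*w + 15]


(1) = 9.02 - 19.92*z
(2) = -14
(3) = 12*d^3 + 3*d^2 - 6*d - 1
(4) = -18*q - 2
(5) = 2*w - 8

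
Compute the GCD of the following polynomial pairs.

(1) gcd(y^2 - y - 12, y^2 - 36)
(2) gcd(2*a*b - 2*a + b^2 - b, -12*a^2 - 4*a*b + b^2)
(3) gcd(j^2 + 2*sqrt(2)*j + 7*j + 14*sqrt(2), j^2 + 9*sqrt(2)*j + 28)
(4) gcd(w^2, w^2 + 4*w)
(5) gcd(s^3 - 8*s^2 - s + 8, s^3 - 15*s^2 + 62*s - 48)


(1) = 1
(2) = gcd((2*a + b)*(b - 1), (-6*a + b)*(2*a + b)) = 2*a + b
(3) = j + 2*sqrt(2)
(4) = gcd(w^2, w*(w + 4)) = w
(5) = gcd((s - 8)*(s - 1)*(s + 1), (s - 8)*(s - 6)*(s - 1)) = s^2 - 9*s + 8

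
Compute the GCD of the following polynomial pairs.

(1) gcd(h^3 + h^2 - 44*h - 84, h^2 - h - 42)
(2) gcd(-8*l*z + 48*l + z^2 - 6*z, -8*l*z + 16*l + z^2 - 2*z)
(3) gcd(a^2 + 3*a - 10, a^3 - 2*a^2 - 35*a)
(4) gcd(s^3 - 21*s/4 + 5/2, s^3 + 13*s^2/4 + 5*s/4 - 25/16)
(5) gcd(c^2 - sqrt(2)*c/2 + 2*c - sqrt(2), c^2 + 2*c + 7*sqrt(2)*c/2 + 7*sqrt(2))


(1) = gcd((h - 7)*(h + 2)*(h + 6), (h - 7)*(h + 6)) = h^2 - h - 42
(2) = -8*l + z
(3) = gcd((a - 2)*(a + 5), a*(a - 7)*(a + 5)) = a + 5
(4) = gcd((s - 2)*(s - 1/2)*(s + 5/2), (s - 1/2)*(s + 5/4)*(s + 5/2)) = s^2 + 2*s - 5/4
(5) = gcd((c + 2)*(c - sqrt(2)/2), (c + 2)*(c + 7*sqrt(2)/2)) = c + 2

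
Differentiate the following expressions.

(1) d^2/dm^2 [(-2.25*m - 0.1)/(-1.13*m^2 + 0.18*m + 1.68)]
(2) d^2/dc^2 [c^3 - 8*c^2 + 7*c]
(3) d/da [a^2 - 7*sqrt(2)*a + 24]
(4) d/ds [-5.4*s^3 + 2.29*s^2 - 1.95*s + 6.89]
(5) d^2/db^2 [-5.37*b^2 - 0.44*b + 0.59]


(1) = ((0.584 - 15.255*m)*(-1.13*m^2 + 0.18*m + 1.68) - (2.25*m + 0.1)*(2.26*m - 0.18)*(4.52*m - 0.36))/(-1.13*m^2 + 0.18*m + 1.68)^3
(2) = 6*c - 16
(3) = 2*a - 7*sqrt(2)
(4) = -16.2*s^2 + 4.58*s - 1.95
(5) = -10.7400000000000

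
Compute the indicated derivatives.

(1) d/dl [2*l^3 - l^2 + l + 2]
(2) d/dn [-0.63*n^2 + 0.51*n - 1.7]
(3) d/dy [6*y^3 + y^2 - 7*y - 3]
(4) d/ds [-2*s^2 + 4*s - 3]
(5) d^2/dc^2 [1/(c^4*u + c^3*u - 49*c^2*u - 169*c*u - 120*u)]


(1) = 6*l^2 - 2*l + 1
(2) = 0.51 - 1.26*n
(3) = 18*y^2 + 2*y - 7
(4) = 4 - 4*s
(5) = 2*((-6*c^2 - 3*c + 49)*(-c^4 - c^3 + 49*c^2 + 169*c + 120) - (4*c^3 + 3*c^2 - 98*c - 169)^2)/(u*(-c^4 - c^3 + 49*c^2 + 169*c + 120)^3)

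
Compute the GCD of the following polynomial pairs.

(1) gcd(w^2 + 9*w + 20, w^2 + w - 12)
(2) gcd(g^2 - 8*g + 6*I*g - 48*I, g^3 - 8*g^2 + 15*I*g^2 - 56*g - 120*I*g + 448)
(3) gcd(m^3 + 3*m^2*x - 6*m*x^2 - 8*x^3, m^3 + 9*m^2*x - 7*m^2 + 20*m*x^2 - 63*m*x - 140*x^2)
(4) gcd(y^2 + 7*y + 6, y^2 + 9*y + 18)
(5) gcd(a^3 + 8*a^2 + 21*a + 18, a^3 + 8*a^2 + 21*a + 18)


(1) = gcd((w + 4)*(w + 5), (w - 3)*(w + 4)) = w + 4
(2) = g - 8
(3) = m + 4*x
(4) = gcd((y + 1)*(y + 6), (y + 3)*(y + 6)) = y + 6
(5) = a^3 + 8*a^2 + 21*a + 18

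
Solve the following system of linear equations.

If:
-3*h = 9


Then:
h = -3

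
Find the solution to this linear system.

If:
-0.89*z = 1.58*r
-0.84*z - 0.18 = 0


Then:
r = 0.12
z = -0.21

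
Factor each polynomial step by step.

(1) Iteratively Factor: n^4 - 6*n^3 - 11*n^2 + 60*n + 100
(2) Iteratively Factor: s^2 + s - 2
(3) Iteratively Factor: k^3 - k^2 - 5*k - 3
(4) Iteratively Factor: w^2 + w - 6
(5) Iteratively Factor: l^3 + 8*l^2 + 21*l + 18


(1) = (n - 5)*(n^3 - n^2 - 16*n - 20) = (n - 5)*(n + 2)*(n^2 - 3*n - 10) = (n - 5)*(n + 2)^2*(n - 5)
(2) = (s - 1)*(s + 2)
(3) = (k + 1)*(k^2 - 2*k - 3) = (k - 3)*(k + 1)*(k + 1)
(4) = (w + 3)*(w - 2)
(5) = (l + 3)*(l^2 + 5*l + 6) = (l + 3)^2*(l + 2)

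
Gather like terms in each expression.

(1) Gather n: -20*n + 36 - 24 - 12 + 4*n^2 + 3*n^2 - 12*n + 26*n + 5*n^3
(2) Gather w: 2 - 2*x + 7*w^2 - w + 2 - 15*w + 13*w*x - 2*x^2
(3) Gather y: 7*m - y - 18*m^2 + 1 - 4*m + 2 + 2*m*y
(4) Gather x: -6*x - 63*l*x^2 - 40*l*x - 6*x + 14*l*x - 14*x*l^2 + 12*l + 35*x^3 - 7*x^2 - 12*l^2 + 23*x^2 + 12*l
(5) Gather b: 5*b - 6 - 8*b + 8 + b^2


(1) = 5*n^3 + 7*n^2 - 6*n
(2) = 7*w^2 + w*(13*x - 16) - 2*x^2 - 2*x + 4
(3) = -18*m^2 + 3*m + y*(2*m - 1) + 3
(4) = -12*l^2 + 24*l + 35*x^3 + x^2*(16 - 63*l) + x*(-14*l^2 - 26*l - 12)
(5) = b^2 - 3*b + 2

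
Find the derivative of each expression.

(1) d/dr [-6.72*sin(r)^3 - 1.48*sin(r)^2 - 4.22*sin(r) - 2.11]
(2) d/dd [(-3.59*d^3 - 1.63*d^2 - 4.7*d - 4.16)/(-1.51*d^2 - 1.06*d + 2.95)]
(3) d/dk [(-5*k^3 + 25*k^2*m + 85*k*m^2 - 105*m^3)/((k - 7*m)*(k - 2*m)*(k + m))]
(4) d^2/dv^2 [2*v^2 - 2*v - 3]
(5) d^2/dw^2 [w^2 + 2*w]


(1) = (-2.96*sin(r) + 10.08*cos(2*r) - 14.3)*cos(r)
(2) = (5.4209*d^4 + 7.6108*d^3 - 37.1407*d^2 - 22.1802*d - 18.2746)/(2.2801*d^4 + 3.2012*d^3 - 7.7854*d^2 - 6.254*d + 8.7025)
(3) = 5*m*(3*k^2 - 2*k*m + 7*m^2)/(k^4 - 2*k^3*m - 3*k^2*m^2 + 4*k*m^3 + 4*m^4)
(4) = 4
(5) = 2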